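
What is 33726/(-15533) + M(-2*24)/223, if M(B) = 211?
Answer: -606205/494837 ≈ -1.2251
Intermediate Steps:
33726/(-15533) + M(-2*24)/223 = 33726/(-15533) + 211/223 = 33726*(-1/15533) + 211*(1/223) = -4818/2219 + 211/223 = -606205/494837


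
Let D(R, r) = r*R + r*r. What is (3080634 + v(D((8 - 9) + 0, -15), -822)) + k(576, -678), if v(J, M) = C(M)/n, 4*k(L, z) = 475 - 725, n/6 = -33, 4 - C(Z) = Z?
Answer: 609952331/198 ≈ 3.0806e+6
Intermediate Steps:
C(Z) = 4 - Z
n = -198 (n = 6*(-33) = -198)
k(L, z) = -125/2 (k(L, z) = (475 - 725)/4 = (1/4)*(-250) = -125/2)
D(R, r) = r**2 + R*r (D(R, r) = R*r + r**2 = r**2 + R*r)
v(J, M) = -2/99 + M/198 (v(J, M) = (4 - M)/(-198) = (4 - M)*(-1/198) = -2/99 + M/198)
(3080634 + v(D((8 - 9) + 0, -15), -822)) + k(576, -678) = (3080634 + (-2/99 + (1/198)*(-822))) - 125/2 = (3080634 + (-2/99 - 137/33)) - 125/2 = (3080634 - 413/99) - 125/2 = 304982353/99 - 125/2 = 609952331/198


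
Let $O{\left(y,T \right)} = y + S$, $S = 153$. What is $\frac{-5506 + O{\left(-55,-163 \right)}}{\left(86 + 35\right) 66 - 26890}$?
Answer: $\frac{676}{2363} \approx 0.28608$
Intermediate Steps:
$O{\left(y,T \right)} = 153 + y$ ($O{\left(y,T \right)} = y + 153 = 153 + y$)
$\frac{-5506 + O{\left(-55,-163 \right)}}{\left(86 + 35\right) 66 - 26890} = \frac{-5506 + \left(153 - 55\right)}{\left(86 + 35\right) 66 - 26890} = \frac{-5506 + 98}{121 \cdot 66 - 26890} = - \frac{5408}{7986 - 26890} = - \frac{5408}{-18904} = \left(-5408\right) \left(- \frac{1}{18904}\right) = \frac{676}{2363}$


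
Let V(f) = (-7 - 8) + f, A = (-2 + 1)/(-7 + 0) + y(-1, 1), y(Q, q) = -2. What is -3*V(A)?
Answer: 354/7 ≈ 50.571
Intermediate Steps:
A = -13/7 (A = (-2 + 1)/(-7 + 0) - 2 = -1/(-7) - 2 = -1*(-⅐) - 2 = ⅐ - 2 = -13/7 ≈ -1.8571)
V(f) = -15 + f
-3*V(A) = -3*(-15 - 13/7) = -3*(-118/7) = 354/7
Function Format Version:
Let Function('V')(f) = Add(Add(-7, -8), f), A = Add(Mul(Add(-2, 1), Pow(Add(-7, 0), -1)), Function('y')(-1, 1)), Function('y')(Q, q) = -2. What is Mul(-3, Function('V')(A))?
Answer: Rational(354, 7) ≈ 50.571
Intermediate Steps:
A = Rational(-13, 7) (A = Add(Mul(Add(-2, 1), Pow(Add(-7, 0), -1)), -2) = Add(Mul(-1, Pow(-7, -1)), -2) = Add(Mul(-1, Rational(-1, 7)), -2) = Add(Rational(1, 7), -2) = Rational(-13, 7) ≈ -1.8571)
Function('V')(f) = Add(-15, f)
Mul(-3, Function('V')(A)) = Mul(-3, Add(-15, Rational(-13, 7))) = Mul(-3, Rational(-118, 7)) = Rational(354, 7)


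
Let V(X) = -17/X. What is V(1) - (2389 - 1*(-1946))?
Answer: -4352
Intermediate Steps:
V(1) - (2389 - 1*(-1946)) = -17/1 - (2389 - 1*(-1946)) = -17*1 - (2389 + 1946) = -17 - 1*4335 = -17 - 4335 = -4352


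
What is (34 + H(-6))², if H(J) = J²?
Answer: 4900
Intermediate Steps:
(34 + H(-6))² = (34 + (-6)²)² = (34 + 36)² = 70² = 4900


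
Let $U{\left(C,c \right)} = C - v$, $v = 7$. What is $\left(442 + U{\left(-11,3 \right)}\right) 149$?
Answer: $63176$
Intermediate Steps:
$U{\left(C,c \right)} = -7 + C$ ($U{\left(C,c \right)} = C - 7 = -7 + C$)
$\left(442 + U{\left(-11,3 \right)}\right) 149 = \left(442 - 18\right) 149 = 424 \cdot 149 = 63176$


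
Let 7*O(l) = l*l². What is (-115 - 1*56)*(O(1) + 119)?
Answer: -142614/7 ≈ -20373.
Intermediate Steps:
O(l) = l³/7 (O(l) = (l*l²)/7 = l³/7)
(-115 - 1*56)*(O(1) + 119) = (-115 - 1*56)*((⅐)*1³ + 119) = (-115 - 56)*((⅐)*1 + 119) = -171*(⅐ + 119) = -171*834/7 = -142614/7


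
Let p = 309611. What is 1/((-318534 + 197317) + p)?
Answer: 1/188394 ≈ 5.3080e-6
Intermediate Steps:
1/((-318534 + 197317) + p) = 1/((-318534 + 197317) + 309611) = 1/(-121217 + 309611) = 1/188394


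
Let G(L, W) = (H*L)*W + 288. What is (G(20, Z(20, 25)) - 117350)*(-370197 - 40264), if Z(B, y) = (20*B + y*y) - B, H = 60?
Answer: -446966580418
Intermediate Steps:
Z(B, y) = y**2 + 19*B (Z(B, y) = (20*B + y**2) - B = (y**2 + 20*B) - B = y**2 + 19*B)
G(L, W) = 288 + 60*L*W (G(L, W) = (60*L)*W + 288 = 60*L*W + 288 = 288 + 60*L*W)
(G(20, Z(20, 25)) - 117350)*(-370197 - 40264) = ((288 + 60*20*(25**2 + 19*20)) - 117350)*(-370197 - 40264) = ((288 + 60*20*(625 + 380)) - 117350)*(-410461) = ((288 + 60*20*1005) - 117350)*(-410461) = ((288 + 1206000) - 117350)*(-410461) = (1206288 - 117350)*(-410461) = 1088938*(-410461) = -446966580418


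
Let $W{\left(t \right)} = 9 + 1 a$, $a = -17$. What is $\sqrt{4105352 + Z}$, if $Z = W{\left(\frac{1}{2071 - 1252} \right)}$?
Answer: $8 \sqrt{64146} \approx 2026.2$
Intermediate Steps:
$W{\left(t \right)} = -8$ ($W{\left(t \right)} = 9 + 1 \left(-17\right) = 9 - 17 = -8$)
$Z = -8$
$\sqrt{4105352 + Z} = \sqrt{4105352 - 8} = \sqrt{4105344} = 8 \sqrt{64146}$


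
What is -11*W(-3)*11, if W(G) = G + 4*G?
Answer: 1815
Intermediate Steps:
W(G) = 5*G
-11*W(-3)*11 = -55*(-3)*11 = -11*(-15)*11 = 165*11 = 1815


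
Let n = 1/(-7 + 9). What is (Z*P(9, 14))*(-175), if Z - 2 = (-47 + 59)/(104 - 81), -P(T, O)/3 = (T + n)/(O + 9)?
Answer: 289275/529 ≈ 546.83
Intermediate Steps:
n = ½ (n = 1/2 = ½ ≈ 0.50000)
P(T, O) = -3*(½ + T)/(9 + O) (P(T, O) = -3*(T + ½)/(O + 9) = -3*(½ + T)/(9 + O))
Z = 58/23 (Z = 2 + (-47 + 59)/(104 - 81) = 2 + 12/23 = 58/23 ≈ 2.5217)
(Z*P(9, 14))*(-175) = (58*(3*(-1 - 2*9)/(2*(9 + 14)))/23)*(-175) = (58*((3/2)*(-1 - 18)/23)/23)*(-175) = (58*((3/2)*(1/23)*(-19))/23)*(-175) = ((58/23)*(-57/46))*(-175) = -1653/529*(-175) = 289275/529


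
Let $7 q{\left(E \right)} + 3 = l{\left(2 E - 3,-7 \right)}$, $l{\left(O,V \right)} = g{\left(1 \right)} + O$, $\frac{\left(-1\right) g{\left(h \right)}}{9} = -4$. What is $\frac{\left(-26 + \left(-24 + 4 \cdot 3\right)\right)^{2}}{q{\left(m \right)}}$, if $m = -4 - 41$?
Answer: $- \frac{2527}{15} \approx -168.47$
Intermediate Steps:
$g{\left(h \right)} = 36$ ($g{\left(h \right)} = \left(-9\right) \left(-4\right) = 36$)
$l{\left(O,V \right)} = 36 + O$
$m = -45$
$q{\left(E \right)} = \frac{30}{7} + \frac{2 E}{7}$ ($q{\left(E \right)} = - \frac{3}{7} + \frac{36 + \left(2 E - 3\right)}{7} = - \frac{3}{7} + \frac{36 + \left(-3 + 2 E\right)}{7} = - \frac{3}{7} + \frac{33 + 2 E}{7} = - \frac{3}{7} + \left(\frac{33}{7} + \frac{2 E}{7}\right) = \frac{30}{7} + \frac{2 E}{7}$)
$\frac{\left(-26 + \left(-24 + 4 \cdot 3\right)\right)^{2}}{q{\left(m \right)}} = \frac{\left(-26 + \left(-24 + 4 \cdot 3\right)\right)^{2}}{\frac{30}{7} + \frac{2}{7} \left(-45\right)} = \frac{\left(-26 + \left(-24 + 12\right)\right)^{2}}{\frac{30}{7} - \frac{90}{7}} = \frac{\left(-26 - 12\right)^{2}}{- \frac{60}{7}} = \left(-38\right)^{2} \left(- \frac{7}{60}\right) = 1444 \left(- \frac{7}{60}\right) = - \frac{2527}{15}$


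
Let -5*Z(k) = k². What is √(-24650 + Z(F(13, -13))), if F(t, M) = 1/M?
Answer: I*√104146255/65 ≈ 157.0*I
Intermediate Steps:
Z(k) = -k²/5
√(-24650 + Z(F(13, -13))) = √(-24650 - (1/(-13))²/5) = √(-24650 - (-1/13)²/5) = √(-24650 - ⅕*1/169) = √(-24650 - 1/845) = √(-20829251/845) = I*√104146255/65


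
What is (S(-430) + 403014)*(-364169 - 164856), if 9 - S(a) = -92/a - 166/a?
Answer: -213208925160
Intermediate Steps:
S(a) = 9 + 258/a (S(a) = 9 - (-92/a - 166/a) = 9 - (-258)/a = 9 + 258/a)
(S(-430) + 403014)*(-364169 - 164856) = ((9 + 258/(-430)) + 403014)*(-364169 - 164856) = ((9 + 258*(-1/430)) + 403014)*(-529025) = ((9 - ⅗) + 403014)*(-529025) = (42/5 + 403014)*(-529025) = (2015112/5)*(-529025) = -213208925160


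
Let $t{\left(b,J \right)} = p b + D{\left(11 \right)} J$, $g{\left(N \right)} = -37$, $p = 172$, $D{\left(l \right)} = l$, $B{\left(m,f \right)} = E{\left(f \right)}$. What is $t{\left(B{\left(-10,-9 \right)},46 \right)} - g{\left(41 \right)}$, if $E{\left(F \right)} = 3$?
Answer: $1059$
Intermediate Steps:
$B{\left(m,f \right)} = 3$
$t{\left(b,J \right)} = 11 J + 172 b$ ($t{\left(b,J \right)} = 172 b + 11 J = 11 J + 172 b$)
$t{\left(B{\left(-10,-9 \right)},46 \right)} - g{\left(41 \right)} = \left(11 \cdot 46 + 172 \cdot 3\right) - -37 = \left(506 + 516\right) + 37 = 1022 + 37 = 1059$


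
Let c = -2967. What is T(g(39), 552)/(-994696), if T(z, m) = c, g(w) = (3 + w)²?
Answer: 2967/994696 ≈ 0.0029828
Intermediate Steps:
T(z, m) = -2967
T(g(39), 552)/(-994696) = -2967/(-994696) = -2967*(-1/994696) = 2967/994696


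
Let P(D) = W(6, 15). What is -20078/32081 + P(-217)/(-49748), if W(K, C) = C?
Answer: -999321559/1595965588 ≈ -0.62615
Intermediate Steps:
P(D) = 15
-20078/32081 + P(-217)/(-49748) = -20078/32081 + 15/(-49748) = -20078*1/32081 + 15*(-1/49748) = -20078/32081 - 15/49748 = -999321559/1595965588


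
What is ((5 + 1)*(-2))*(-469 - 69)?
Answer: 6456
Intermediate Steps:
((5 + 1)*(-2))*(-469 - 69) = (6*(-2))*(-538) = -12*(-538) = 6456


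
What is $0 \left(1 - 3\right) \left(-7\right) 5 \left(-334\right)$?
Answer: $0$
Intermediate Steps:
$0 \left(1 - 3\right) \left(-7\right) 5 \left(-334\right) = 0 \left(-2\right) \left(-7\right) 5 \left(-334\right) = 0 \left(-7\right) 5 \left(-334\right) = 0 \cdot 5 \left(-334\right) = 0 \left(-334\right) = 0$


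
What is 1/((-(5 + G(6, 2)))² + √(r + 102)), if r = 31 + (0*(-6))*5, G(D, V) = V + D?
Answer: 169/28428 - √133/28428 ≈ 0.0055392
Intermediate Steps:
G(D, V) = D + V
r = 31 (r = 31 + 0*5 = 31 + 0 = 31)
1/((-(5 + G(6, 2)))² + √(r + 102)) = 1/((-(5 + (6 + 2)))² + √(31 + 102)) = 1/((-(5 + 8))² + √133) = 1/((-1*13)² + √133) = 1/((-13)² + √133) = 1/(169 + √133)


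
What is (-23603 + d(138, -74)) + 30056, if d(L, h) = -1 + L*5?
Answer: 7142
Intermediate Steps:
d(L, h) = -1 + 5*L
(-23603 + d(138, -74)) + 30056 = (-23603 + (-1 + 5*138)) + 30056 = (-23603 + (-1 + 690)) + 30056 = (-23603 + 689) + 30056 = -22914 + 30056 = 7142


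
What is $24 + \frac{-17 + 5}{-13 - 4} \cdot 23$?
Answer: $\frac{684}{17} \approx 40.235$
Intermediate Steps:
$24 + \frac{-17 + 5}{-13 - 4} \cdot 23 = 24 + - \frac{12}{-17} \cdot 23 = 24 + \left(-12\right) \left(- \frac{1}{17}\right) 23 = 24 + \frac{12}{17} \cdot 23 = 24 + \frac{276}{17} = \frac{684}{17}$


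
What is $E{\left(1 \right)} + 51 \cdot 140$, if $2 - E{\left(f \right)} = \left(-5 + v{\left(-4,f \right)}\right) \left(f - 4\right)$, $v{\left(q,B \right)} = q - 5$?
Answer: $7100$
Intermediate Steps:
$v{\left(q,B \right)} = -5 + q$ ($v{\left(q,B \right)} = q - 5 = -5 + q$)
$E{\left(f \right)} = -54 + 14 f$ ($E{\left(f \right)} = 2 - \left(-5 - 9\right) \left(f - 4\right) = 2 - \left(-5 - 9\right) \left(-4 + f\right) = 2 - - 14 \left(-4 + f\right) = 2 - \left(56 - 14 f\right) = 2 + \left(-56 + 14 f\right) = -54 + 14 f$)
$E{\left(1 \right)} + 51 \cdot 140 = \left(-54 + 14 \cdot 1\right) + 51 \cdot 140 = \left(-54 + 14\right) + 7140 = -40 + 7140 = 7100$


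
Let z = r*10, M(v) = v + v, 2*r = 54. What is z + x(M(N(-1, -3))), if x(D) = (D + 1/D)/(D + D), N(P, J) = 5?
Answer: 54101/200 ≈ 270.50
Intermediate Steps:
r = 27 (r = (½)*54 = 27)
M(v) = 2*v
x(D) = (D + 1/D)/(2*D) (x(D) = (D + 1/D)/((2*D)) = (D + 1/D)*(1/(2*D)) = (D + 1/D)/(2*D))
z = 270 (z = 27*10 = 270)
z + x(M(N(-1, -3))) = 270 + (1 + (2*5)²)/(2*(2*5)²) = 270 + (½)*(1 + 10²)/10² = 270 + (½)*(1/100)*(1 + 100) = 270 + (½)*(1/100)*101 = 270 + 101/200 = 54101/200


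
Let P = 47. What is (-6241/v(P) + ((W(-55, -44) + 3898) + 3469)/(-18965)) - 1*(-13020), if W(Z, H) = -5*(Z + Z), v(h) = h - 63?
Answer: 4069022693/303440 ≈ 13410.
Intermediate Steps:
v(h) = -63 + h
W(Z, H) = -10*Z
(-6241/v(P) + ((W(-55, -44) + 3898) + 3469)/(-18965)) - 1*(-13020) = (-6241/(-63 + 47) + ((-10*(-55) + 3898) + 3469)/(-18965)) - 1*(-13020) = (-6241/(-16) + ((550 + 3898) + 3469)*(-1/18965)) + 13020 = (-6241*(-1/16) + (4448 + 3469)*(-1/18965)) + 13020 = (6241/16 + 7917*(-1/18965)) + 13020 = (6241/16 - 7917/18965) + 13020 = 118233893/303440 + 13020 = 4069022693/303440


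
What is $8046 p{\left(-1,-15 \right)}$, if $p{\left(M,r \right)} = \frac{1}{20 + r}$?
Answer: $\frac{8046}{5} \approx 1609.2$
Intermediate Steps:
$8046 p{\left(-1,-15 \right)} = \frac{8046}{20 - 15} = \frac{8046}{5}$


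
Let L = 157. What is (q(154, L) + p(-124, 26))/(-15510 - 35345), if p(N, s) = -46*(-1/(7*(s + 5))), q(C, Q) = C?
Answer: -33464/11035535 ≈ -0.0030324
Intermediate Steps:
p(N, s) = -46/(-35 - 7*s) (p(N, s) = -46*(-1/(7*(5 + s))) = -46/(-35 - 7*s))
(q(154, L) + p(-124, 26))/(-15510 - 35345) = (154 + 46/(7*(5 + 26)))/(-15510 - 35345) = (154 + (46/7)/31)/(-50855) = (154 + (46/7)*(1/31))*(-1/50855) = (154 + 46/217)*(-1/50855) = (33464/217)*(-1/50855) = -33464/11035535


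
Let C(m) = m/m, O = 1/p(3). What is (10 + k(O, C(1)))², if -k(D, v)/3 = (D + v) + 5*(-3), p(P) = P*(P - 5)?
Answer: 11025/4 ≈ 2756.3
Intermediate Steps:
p(P) = P*(-5 + P)
O = -⅙ (O = 1/(3*(-5 + 3)) = 1/(3*(-2)) = 1/(-6) = -⅙ ≈ -0.16667)
C(m) = 1
k(D, v) = 45 - 3*D - 3*v (k(D, v) = -3*((D + v) + 5*(-3)) = -3*((D + v) - 15) = -3*(-15 + D + v) = 45 - 3*D - 3*v)
(10 + k(O, C(1)))² = (10 + (45 - 3*(-⅙) - 3*1))² = (10 + (45 + ½ - 3))² = (10 + 85/2)² = (105/2)² = 11025/4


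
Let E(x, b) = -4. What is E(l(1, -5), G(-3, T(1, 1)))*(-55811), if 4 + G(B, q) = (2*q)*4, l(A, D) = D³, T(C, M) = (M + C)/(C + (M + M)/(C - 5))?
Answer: 223244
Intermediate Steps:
T(C, M) = (C + M)/(C + 2*M/(-5 + C)) (T(C, M) = (C + M)/(C + (2*M)/(-5 + C)) = (C + M)/(C + 2*M/(-5 + C)))
G(B, q) = -4 + 8*q (G(B, q) = -4 + (2*q)*4 = -4 + 8*q)
E(l(1, -5), G(-3, T(1, 1)))*(-55811) = -4*(-55811) = 223244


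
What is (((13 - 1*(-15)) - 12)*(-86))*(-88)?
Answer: 121088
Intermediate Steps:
(((13 - 1*(-15)) - 12)*(-86))*(-88) = (((13 + 15) - 12)*(-86))*(-88) = ((28 - 12)*(-86))*(-88) = (16*(-86))*(-88) = -1376*(-88) = 121088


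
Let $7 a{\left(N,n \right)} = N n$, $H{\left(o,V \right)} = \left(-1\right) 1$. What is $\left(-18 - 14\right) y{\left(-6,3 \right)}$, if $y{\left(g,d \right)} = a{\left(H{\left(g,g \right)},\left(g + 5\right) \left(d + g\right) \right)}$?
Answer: $\frac{96}{7} \approx 13.714$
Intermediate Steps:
$H{\left(o,V \right)} = -1$
$a{\left(N,n \right)} = \frac{N n}{7}$
$y{\left(g,d \right)} = - \frac{\left(5 + g\right) \left(d + g\right)}{7}$ ($y{\left(g,d \right)} = \frac{1}{7} \left(-1\right) \left(g + 5\right) \left(d + g\right) = \frac{1}{7} \left(-1\right) \left(5 + g\right) \left(d + g\right) = - \frac{\left(5 + g\right) \left(d + g\right)}{7}$)
$\left(-18 - 14\right) y{\left(-6,3 \right)} = \left(-18 - 14\right) \left(\left(- \frac{5}{7}\right) 3 - - \frac{30}{7} - \frac{\left(-6\right)^{2}}{7} - \frac{3}{7} \left(-6\right)\right) = - 32 \left(- \frac{15}{7} + \frac{30}{7} - \frac{36}{7} + \frac{18}{7}\right) = \left(-32\right) \left(- \frac{3}{7}\right) = \frac{96}{7}$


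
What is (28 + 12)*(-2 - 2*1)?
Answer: -160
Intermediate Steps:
(28 + 12)*(-2 - 2*1) = 40*(-2 - 2) = 40*(-4) = -160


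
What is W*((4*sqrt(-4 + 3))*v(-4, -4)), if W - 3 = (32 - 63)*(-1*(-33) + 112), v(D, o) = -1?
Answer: 17968*I ≈ 17968.0*I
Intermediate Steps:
W = -4492 (W = 3 + (32 - 63)*(-1*(-33) + 112) = 3 - 31*(33 + 112) = 3 - 31*145 = 3 - 4495 = -4492)
W*((4*sqrt(-4 + 3))*v(-4, -4)) = -4492*4*sqrt(-4 + 3)*(-1) = -4492*4*sqrt(-1)*(-1) = -4492*4*I*(-1) = -(-17968)*I = 17968*I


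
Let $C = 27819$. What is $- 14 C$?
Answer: $-389466$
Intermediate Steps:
$- 14 C = \left(-14\right) 27819 = -389466$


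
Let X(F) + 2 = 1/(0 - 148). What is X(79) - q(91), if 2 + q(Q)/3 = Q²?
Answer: -3676173/148 ≈ -24839.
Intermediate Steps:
X(F) = -297/148 (X(F) = -2 + 1/(0 - 148) = -2 + 1/(-148) = -2 - 1/148 = -297/148)
q(Q) = -6 + 3*Q²
X(79) - q(91) = -297/148 - (-6 + 3*91²) = -297/148 - (-6 + 3*8281) = -297/148 - (-6 + 24843) = -297/148 - 1*24837 = -297/148 - 24837 = -3676173/148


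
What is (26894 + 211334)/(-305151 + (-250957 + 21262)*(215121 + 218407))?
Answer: -238228/99579519111 ≈ -2.3923e-6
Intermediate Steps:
(26894 + 211334)/(-305151 + (-250957 + 21262)*(215121 + 218407)) = 238228/(-305151 - 229695*433528) = 238228/(-305151 - 99579213960) = 238228/(-99579519111) = 238228*(-1/99579519111) = -238228/99579519111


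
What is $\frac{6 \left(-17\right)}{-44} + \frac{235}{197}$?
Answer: $\frac{15217}{4334} \approx 3.5111$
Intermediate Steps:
$\frac{6 \left(-17\right)}{-44} + \frac{235}{197} = \left(-102\right) \left(- \frac{1}{44}\right) + 235 \cdot \frac{1}{197} = \frac{51}{22} + \frac{235}{197} = \frac{15217}{4334}$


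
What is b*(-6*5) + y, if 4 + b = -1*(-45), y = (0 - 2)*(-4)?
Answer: -1222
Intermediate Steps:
y = 8 (y = -2*(-4) = 8)
b = 41 (b = -4 - 1*(-45) = -4 + 45 = 41)
b*(-6*5) + y = 41*(-6*5) + 8 = 41*(-30) + 8 = -1230 + 8 = -1222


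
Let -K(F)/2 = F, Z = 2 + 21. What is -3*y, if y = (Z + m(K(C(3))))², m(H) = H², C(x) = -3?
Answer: -10443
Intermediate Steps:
Z = 23
K(F) = -2*F
y = 3481 (y = (23 + (-2*(-3))²)² = (23 + 6²)² = (23 + 36)² = 59² = 3481)
-3*y = -3*3481 = -10443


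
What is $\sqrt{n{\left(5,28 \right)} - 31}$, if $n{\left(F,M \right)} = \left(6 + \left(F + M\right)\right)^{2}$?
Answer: $\sqrt{1490} \approx 38.601$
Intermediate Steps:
$n{\left(F,M \right)} = \left(6 + F + M\right)^{2}$
$\sqrt{n{\left(5,28 \right)} - 31} = \sqrt{\left(6 + 5 + 28\right)^{2} - 31} = \sqrt{39^{2} - 31} = \sqrt{1521 - 31} = \sqrt{1490}$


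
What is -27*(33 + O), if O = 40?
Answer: -1971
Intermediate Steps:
-27*(33 + O) = -27*(33 + 40) = -27*73 = -1971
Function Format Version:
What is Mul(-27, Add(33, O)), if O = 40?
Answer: -1971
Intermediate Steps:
Mul(-27, Add(33, O)) = Mul(-27, Add(33, 40)) = Mul(-27, 73) = -1971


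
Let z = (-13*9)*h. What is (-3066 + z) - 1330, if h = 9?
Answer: -5449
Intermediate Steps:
z = -1053 (z = -13*9*9 = -117*9 = -1053)
(-3066 + z) - 1330 = (-3066 - 1053) - 1330 = -4119 - 1330 = -5449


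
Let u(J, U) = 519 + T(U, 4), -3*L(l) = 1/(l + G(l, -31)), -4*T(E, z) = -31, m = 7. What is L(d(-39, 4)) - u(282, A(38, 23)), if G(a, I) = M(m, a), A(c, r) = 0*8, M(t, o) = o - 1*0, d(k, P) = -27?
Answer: -170665/324 ≈ -526.74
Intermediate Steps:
M(t, o) = o (M(t, o) = o + 0 = o)
T(E, z) = 31/4 (T(E, z) = -¼*(-31) = 31/4)
A(c, r) = 0
G(a, I) = a
L(l) = -1/(6*l) (L(l) = -1/(3*(l + l)) = -1/(2*l)/3 = -1/(6*l))
u(J, U) = 2107/4 (u(J, U) = 519 + 31/4 = 2107/4)
L(d(-39, 4)) - u(282, A(38, 23)) = -⅙/(-27) - 1*2107/4 = -⅙*(-1/27) - 2107/4 = 1/162 - 2107/4 = -170665/324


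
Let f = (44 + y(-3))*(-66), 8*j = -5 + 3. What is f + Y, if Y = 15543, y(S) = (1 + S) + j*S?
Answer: 25443/2 ≈ 12722.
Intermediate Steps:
j = -¼ (j = (-5 + 3)/8 = (⅛)*(-2) = -¼ ≈ -0.25000)
y(S) = 1 + 3*S/4 (y(S) = (1 + S) - S/4 = 1 + 3*S/4)
f = -5643/2 (f = (44 + (1 + (¾)*(-3)))*(-66) = (44 + (1 - 9/4))*(-66) = (44 - 5/4)*(-66) = (171/4)*(-66) = -5643/2 ≈ -2821.5)
f + Y = -5643/2 + 15543 = 25443/2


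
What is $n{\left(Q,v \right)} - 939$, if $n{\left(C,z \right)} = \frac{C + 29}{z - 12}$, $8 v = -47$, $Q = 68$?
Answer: $- \frac{135053}{143} \approx -944.43$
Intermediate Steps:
$v = - \frac{47}{8}$ ($v = \frac{1}{8} \left(-47\right) = - \frac{47}{8} \approx -5.875$)
$n{\left(C,z \right)} = \frac{29 + C}{-12 + z}$
$n{\left(Q,v \right)} - 939 = \frac{29 + 68}{-12 - \frac{47}{8}} - 939 = \frac{1}{- \frac{143}{8}} \cdot 97 - 939 = \left(- \frac{8}{143}\right) 97 - 939 = - \frac{776}{143} - 939 = - \frac{135053}{143}$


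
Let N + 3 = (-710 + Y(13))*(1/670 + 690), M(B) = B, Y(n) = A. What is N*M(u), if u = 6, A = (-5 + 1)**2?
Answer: -962516712/335 ≈ -2.8732e+6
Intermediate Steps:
A = 16 (A = (-4)**2 = 16)
Y(n) = 16
N = -160419452/335 (N = -3 + (-710 + 16)*(1/670 + 690) = -3 - 694*(1/670 + 690) = -3 - 694*462301/670 = -3 - 160418447/335 = -160419452/335 ≈ -4.7886e+5)
N*M(u) = -160419452/335*6 = -962516712/335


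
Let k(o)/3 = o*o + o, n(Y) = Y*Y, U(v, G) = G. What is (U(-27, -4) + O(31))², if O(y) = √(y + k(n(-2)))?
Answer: (4 - √91)² ≈ 30.685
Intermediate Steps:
n(Y) = Y²
k(o) = 3*o + 3*o² (k(o) = 3*(o*o + o) = 3*(o² + o) = 3*(o + o²) = 3*o + 3*o²)
O(y) = √(60 + y) (O(y) = √(y + 3*(-2)²*(1 + (-2)²)) = √(y + 3*4*(1 + 4)) = √(y + 3*4*5) = √(y + 60) = √(60 + y))
(U(-27, -4) + O(31))² = (-4 + √(60 + 31))² = (-4 + √91)²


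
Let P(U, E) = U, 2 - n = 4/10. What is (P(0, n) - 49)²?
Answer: 2401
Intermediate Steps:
n = 8/5 (n = 2 - 4/10 = 2 - 1*⅖ = 2 - ⅖ = 8/5 ≈ 1.6000)
(P(0, n) - 49)² = (0 - 49)² = (-49)² = 2401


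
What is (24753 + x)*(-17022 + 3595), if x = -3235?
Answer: -288922186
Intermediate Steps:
(24753 + x)*(-17022 + 3595) = (24753 - 3235)*(-17022 + 3595) = 21518*(-13427) = -288922186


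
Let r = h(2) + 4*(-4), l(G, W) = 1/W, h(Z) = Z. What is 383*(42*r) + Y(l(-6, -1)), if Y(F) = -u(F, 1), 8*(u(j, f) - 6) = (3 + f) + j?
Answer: -1801683/8 ≈ -2.2521e+5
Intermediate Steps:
u(j, f) = 51/8 + f/8 + j/8 (u(j, f) = 6 + ((3 + f) + j)/8 = 6 + (3 + f + j)/8 = 6 + (3/8 + f/8 + j/8) = 51/8 + f/8 + j/8)
r = -14 (r = 2 + 4*(-4) = 2 - 16 = -14)
Y(F) = -13/2 - F/8 (Y(F) = -(51/8 + (1/8)*1 + F/8) = -(51/8 + 1/8 + F/8) = -(13/2 + F/8) = -13/2 - F/8)
383*(42*r) + Y(l(-6, -1)) = 383*(42*(-14)) + (-13/2 - 1/8/(-1)) = 383*(-588) + (-13/2 - 1/8*(-1)) = -225204 + (-13/2 + 1/8) = -225204 - 51/8 = -1801683/8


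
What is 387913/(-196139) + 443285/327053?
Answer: -39922633774/64147848367 ≈ -0.62235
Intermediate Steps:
387913/(-196139) + 443285/327053 = 387913*(-1/196139) + 443285*(1/327053) = -387913/196139 + 443285/327053 = -39922633774/64147848367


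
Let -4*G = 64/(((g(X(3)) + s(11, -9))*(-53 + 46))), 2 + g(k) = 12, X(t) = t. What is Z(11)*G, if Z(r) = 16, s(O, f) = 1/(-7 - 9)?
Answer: 4096/1113 ≈ 3.6801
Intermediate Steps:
g(k) = 10 (g(k) = -2 + 12 = 10)
s(O, f) = -1/16 (s(O, f) = 1/(-16) = -1/16)
G = 256/1113 (G = -16/((10 - 1/16)*(-53 + 46)) = -16/((159/16)*(-7)) = -16/(-1113/16) = -16*(-16)/1113 = -¼*(-1024/1113) = 256/1113 ≈ 0.23001)
Z(11)*G = 16*(256/1113) = 4096/1113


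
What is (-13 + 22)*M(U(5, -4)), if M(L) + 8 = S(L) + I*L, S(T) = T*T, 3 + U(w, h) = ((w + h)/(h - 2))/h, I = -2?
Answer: 3841/64 ≈ 60.016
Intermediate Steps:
U(w, h) = -3 + (h + w)/(h*(-2 + h)) (U(w, h) = -3 + ((w + h)/(h - 2))/h = -3 + ((h + w)/(-2 + h))/h = -3 + (h + w)/(h*(-2 + h)))
S(T) = T**2
M(L) = -8 + L**2 - 2*L (M(L) = -8 + (L**2 - 2*L) = -8 + L**2 - 2*L)
(-13 + 22)*M(U(5, -4)) = (-13 + 22)*(-8 + ((5 - 3*(-4)**2 + 7*(-4))/((-4)*(-2 - 4)))**2 - 2*(5 - 3*(-4)**2 + 7*(-4))/((-4)*(-2 - 4))) = 9*(-8 + (-1/4*(5 - 3*16 - 28)/(-6))**2 - (-1)*(5 - 3*16 - 28)/(2*(-6))) = 9*(-8 + (-1/4*(-1/6)*(5 - 48 - 28))**2 - (-1)*(-1)*(5 - 48 - 28)/(2*6)) = 9*(-8 + (-1/4*(-1/6)*(-71))**2 - (-1)*(-1)*(-71)/(2*6)) = 9*(-8 + (-71/24)**2 - 2*(-71/24)) = 9*(-8 + 5041/576 + 71/12) = 9*(3841/576) = 3841/64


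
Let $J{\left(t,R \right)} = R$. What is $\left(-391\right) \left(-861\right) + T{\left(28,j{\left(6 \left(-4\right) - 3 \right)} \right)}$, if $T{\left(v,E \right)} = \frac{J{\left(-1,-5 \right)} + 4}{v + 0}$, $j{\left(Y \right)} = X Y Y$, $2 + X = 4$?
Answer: $\frac{9426227}{28} \approx 3.3665 \cdot 10^{5}$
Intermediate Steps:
$X = 2$ ($X = -2 + 4 = 2$)
$j{\left(Y \right)} = 2 Y^{2}$ ($j{\left(Y \right)} = 2 Y Y = 2 Y^{2}$)
$T{\left(v,E \right)} = - \frac{1}{v}$ ($T{\left(v,E \right)} = \frac{-5 + 4}{v + 0} = - \frac{1}{v}$)
$\left(-391\right) \left(-861\right) + T{\left(28,j{\left(6 \left(-4\right) - 3 \right)} \right)} = \left(-391\right) \left(-861\right) - \frac{1}{28} = 336651 - \frac{1}{28} = \frac{9426227}{28}$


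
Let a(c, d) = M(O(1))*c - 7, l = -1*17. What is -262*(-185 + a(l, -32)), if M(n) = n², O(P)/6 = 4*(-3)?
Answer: 23139840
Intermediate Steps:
O(P) = -72 (O(P) = 6*(4*(-3)) = 6*(-12) = -72)
l = -17
a(c, d) = -7 + 5184*c (a(c, d) = (-72)²*c - 7 = 5184*c - 7 = -7 + 5184*c)
-262*(-185 + a(l, -32)) = -262*(-185 + (-7 + 5184*(-17))) = -262*(-185 + (-7 - 88128)) = -262*(-185 - 88135) = -262*(-88320) = 23139840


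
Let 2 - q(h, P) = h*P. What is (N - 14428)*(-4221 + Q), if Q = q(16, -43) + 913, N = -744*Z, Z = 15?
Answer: 66989384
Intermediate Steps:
q(h, P) = 2 - P*h (q(h, P) = 2 - h*P = 2 - P*h)
N = -11160 (N = -744*15 = -11160)
Q = 1603 (Q = (2 - 1*(-43)*16) + 913 = (2 + 688) + 913 = 690 + 913 = 1603)
(N - 14428)*(-4221 + Q) = (-11160 - 14428)*(-4221 + 1603) = -25588*(-2618) = 66989384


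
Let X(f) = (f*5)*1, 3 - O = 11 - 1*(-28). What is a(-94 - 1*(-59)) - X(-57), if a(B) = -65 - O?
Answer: 256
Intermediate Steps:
O = -36 (O = 3 - (11 - 1*(-28)) = 3 - (11 + 28) = 3 - 1*39 = 3 - 39 = -36)
X(f) = 5*f (X(f) = (5*f)*1 = 5*f)
a(B) = -29 (a(B) = -65 - 1*(-36) = -65 + 36 = -29)
a(-94 - 1*(-59)) - X(-57) = -29 - 5*(-57) = -29 - 1*(-285) = -29 + 285 = 256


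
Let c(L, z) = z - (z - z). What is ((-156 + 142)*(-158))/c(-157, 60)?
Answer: 553/15 ≈ 36.867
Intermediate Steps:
c(L, z) = z (c(L, z) = z - 1*0 = z + 0 = z)
((-156 + 142)*(-158))/c(-157, 60) = ((-156 + 142)*(-158))/60 = -14*(-158)*(1/60) = 2212*(1/60) = 553/15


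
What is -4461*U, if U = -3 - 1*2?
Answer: 22305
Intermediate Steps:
U = -5 (U = -3 - 2 = -5)
-4461*U = -4461*(-5) = 22305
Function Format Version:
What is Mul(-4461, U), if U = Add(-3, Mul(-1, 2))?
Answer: 22305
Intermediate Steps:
U = -5 (U = Add(-3, -2) = -5)
Mul(-4461, U) = Mul(-4461, -5) = 22305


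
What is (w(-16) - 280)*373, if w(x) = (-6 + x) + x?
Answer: -118614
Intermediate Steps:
w(x) = -6 + 2*x
(w(-16) - 280)*373 = ((-6 + 2*(-16)) - 280)*373 = ((-6 - 32) - 280)*373 = (-38 - 280)*373 = -318*373 = -118614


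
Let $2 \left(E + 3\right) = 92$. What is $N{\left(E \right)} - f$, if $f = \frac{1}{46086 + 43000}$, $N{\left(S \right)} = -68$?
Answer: $- \frac{6057849}{89086} \approx -68.0$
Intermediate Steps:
$E = 43$ ($E = -3 + \frac{1}{2} \cdot 92 = -3 + 46 = 43$)
$f = \frac{1}{89086} \approx 1.1225 \cdot 10^{-5}$
$N{\left(E \right)} - f = -68 - \frac{1}{89086} = - \frac{6057849}{89086}$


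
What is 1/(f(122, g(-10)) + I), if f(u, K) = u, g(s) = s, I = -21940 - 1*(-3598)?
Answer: -1/18220 ≈ -5.4885e-5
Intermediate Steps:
I = -18342 (I = -21940 + 3598 = -18342)
1/(f(122, g(-10)) + I) = 1/(122 - 18342) = 1/(-18220) = -1/18220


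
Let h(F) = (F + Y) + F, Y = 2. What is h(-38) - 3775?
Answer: -3849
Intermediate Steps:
h(F) = 2 + 2*F (h(F) = (F + 2) + F = (2 + F) + F = 2 + 2*F)
h(-38) - 3775 = (2 + 2*(-38)) - 3775 = (2 - 76) - 3775 = -74 - 3775 = -3849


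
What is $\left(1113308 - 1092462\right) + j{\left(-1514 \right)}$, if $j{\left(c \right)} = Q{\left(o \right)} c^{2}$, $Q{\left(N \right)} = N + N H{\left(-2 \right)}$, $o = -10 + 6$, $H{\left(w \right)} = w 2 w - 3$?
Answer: $-54991858$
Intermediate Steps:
$H{\left(w \right)} = -3 + 2 w^{2}$ ($H{\left(w \right)} = 2 w w - 3 = 2 w^{2} - 3 = -3 + 2 w^{2}$)
$o = -4$
$Q{\left(N \right)} = 6 N$ ($Q{\left(N \right)} = N + N \left(-3 + 2 \left(-2\right)^{2}\right) = N + N \left(-3 + 2 \cdot 4\right) = N + N \left(-3 + 8\right) = N + N 5 = N + 5 N = 6 N$)
$j{\left(c \right)} = - 24 c^{2}$ ($j{\left(c \right)} = 6 \left(-4\right) c^{2} = - 24 c^{2}$)
$\left(1113308 - 1092462\right) + j{\left(-1514 \right)} = \left(1113308 - 1092462\right) - 24 \left(-1514\right)^{2} = 20846 - 55012704 = -54991858$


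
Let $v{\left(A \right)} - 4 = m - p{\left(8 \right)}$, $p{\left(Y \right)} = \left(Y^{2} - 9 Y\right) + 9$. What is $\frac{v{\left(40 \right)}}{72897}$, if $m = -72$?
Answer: $- \frac{23}{24299} \approx -0.00094654$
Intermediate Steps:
$p{\left(Y \right)} = 9 + Y^{2} - 9 Y$
$v{\left(A \right)} = -69$ ($v{\left(A \right)} = 4 - \left(145 - 72\right) = 4 - 73 = -69$)
$\frac{v{\left(40 \right)}}{72897} = - \frac{69}{72897} = \left(-69\right) \frac{1}{72897} = - \frac{23}{24299}$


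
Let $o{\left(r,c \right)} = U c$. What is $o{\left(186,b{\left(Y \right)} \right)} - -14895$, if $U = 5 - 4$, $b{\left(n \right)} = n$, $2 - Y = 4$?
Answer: $14893$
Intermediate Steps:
$Y = -2$ ($Y = 2 - 4 = -2$)
$U = 1$ ($U = 5 - 4 = 1$)
$o{\left(r,c \right)} = c$ ($o{\left(r,c \right)} = 1 c = c$)
$o{\left(186,b{\left(Y \right)} \right)} - -14895 = -2 - -14895 = -2 + 14895 = 14893$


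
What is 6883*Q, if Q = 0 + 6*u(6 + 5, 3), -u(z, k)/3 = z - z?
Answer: 0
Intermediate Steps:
u(z, k) = 0 (u(z, k) = -3*(z - z) = -3*0 = 0)
Q = 0 (Q = 0 + 6*0 = 0 + 0 = 0)
6883*Q = 6883*0 = 0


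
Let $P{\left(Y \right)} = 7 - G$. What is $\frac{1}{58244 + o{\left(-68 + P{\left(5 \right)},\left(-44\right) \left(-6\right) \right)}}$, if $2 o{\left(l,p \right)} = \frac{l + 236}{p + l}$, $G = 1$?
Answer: $\frac{202}{11765375} \approx 1.7169 \cdot 10^{-5}$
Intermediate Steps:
$P{\left(Y \right)} = 6$ ($P{\left(Y \right)} = 7 - 1 = 6$)
$o{\left(l,p \right)} = \frac{236 + l}{2 \left(l + p\right)}$ ($o{\left(l,p \right)} = \frac{\left(l + 236\right) \frac{1}{p + l}}{2} = \frac{\left(236 + l\right) \frac{1}{l + p}}{2} = \frac{\frac{1}{l + p} \left(236 + l\right)}{2} = \frac{236 + l}{2 \left(l + p\right)}$)
$\frac{1}{58244 + o{\left(-68 + P{\left(5 \right)},\left(-44\right) \left(-6\right) \right)}} = \frac{1}{58244 + \frac{118 + \frac{-68 + 6}{2}}{\left(-68 + 6\right) - -264}} = \frac{1}{58244 + \frac{118 + \frac{1}{2} \left(-62\right)}{-62 + 264}} = \frac{1}{58244 + \frac{118 - 31}{202}} = \frac{1}{58244 + \frac{1}{202} \cdot 87} = \frac{1}{58244 + \frac{87}{202}} = \frac{1}{\frac{11765375}{202}} = \frac{202}{11765375}$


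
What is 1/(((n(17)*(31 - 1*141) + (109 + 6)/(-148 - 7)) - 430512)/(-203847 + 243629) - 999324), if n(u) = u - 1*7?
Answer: -1233242/1232421708403 ≈ -1.0007e-6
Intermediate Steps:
n(u) = -7 + u (n(u) = u - 7 = -7 + u)
1/(((n(17)*(31 - 1*141) + (109 + 6)/(-148 - 7)) - 430512)/(-203847 + 243629) - 999324) = 1/((((-7 + 17)*(31 - 1*141) + (109 + 6)/(-148 - 7)) - 430512)/(-203847 + 243629) - 999324) = 1/(((10*(31 - 141) + 115/(-155)) - 430512)/39782 - 999324) = 1/(((10*(-110) + 115*(-1/155)) - 430512)*(1/39782) - 999324) = 1/(((-1100 - 23/31) - 430512)*(1/39782) - 999324) = 1/((-34123/31 - 430512)*(1/39782) - 999324) = 1/(-13379995/31*1/39782 - 999324) = 1/(-13379995/1233242 - 999324) = 1/(-1232421708403/1233242) = -1233242/1232421708403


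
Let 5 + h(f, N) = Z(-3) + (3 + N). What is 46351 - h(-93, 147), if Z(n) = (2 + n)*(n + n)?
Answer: 46200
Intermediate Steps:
Z(n) = 2*n*(2 + n) (Z(n) = (2 + n)*(2*n) = 2*n*(2 + n))
h(f, N) = 4 + N (h(f, N) = -5 + (2*(-3)*(2 - 3) + (3 + N)) = -5 + (2*(-3)*(-1) + (3 + N)) = -5 + (6 + (3 + N)) = -5 + (9 + N) = 4 + N)
46351 - h(-93, 147) = 46351 - (4 + 147) = 46351 - 1*151 = 46351 - 151 = 46200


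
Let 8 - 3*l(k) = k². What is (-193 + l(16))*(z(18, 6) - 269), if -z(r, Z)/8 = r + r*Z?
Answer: 1056079/3 ≈ 3.5203e+5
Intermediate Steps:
l(k) = 8/3 - k²/3
z(r, Z) = -8*r - 8*Z*r (z(r, Z) = -8*(r + r*Z) = -8*(r + Z*r) = -8*r - 8*Z*r)
(-193 + l(16))*(z(18, 6) - 269) = (-193 + (8/3 - ⅓*16²))*(-8*18*(1 + 6) - 269) = (-193 + (8/3 - ⅓*256))*(-8*18*7 - 269) = (-193 + (8/3 - 256/3))*(-1008 - 269) = (-193 - 248/3)*(-1277) = -827/3*(-1277) = 1056079/3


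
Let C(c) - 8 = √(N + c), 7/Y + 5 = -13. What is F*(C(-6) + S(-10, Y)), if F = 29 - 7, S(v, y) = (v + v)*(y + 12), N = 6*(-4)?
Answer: -44396/9 + 22*I*√30 ≈ -4932.9 + 120.5*I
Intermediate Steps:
Y = -7/18 (Y = 7/(-5 - 13) = 7/(-18) = 7*(-1/18) = -7/18 ≈ -0.38889)
N = -24
C(c) = 8 + √(-24 + c)
S(v, y) = 2*v*(12 + y) (S(v, y) = (2*v)*(12 + y) = 2*v*(12 + y))
F = 22
F*(C(-6) + S(-10, Y)) = 22*((8 + √(-24 - 6)) + 2*(-10)*(12 - 7/18)) = 22*((8 + √(-30)) + 2*(-10)*(209/18)) = 22*((8 + I*√30) - 2090/9) = 22*(-2018/9 + I*√30) = -44396/9 + 22*I*√30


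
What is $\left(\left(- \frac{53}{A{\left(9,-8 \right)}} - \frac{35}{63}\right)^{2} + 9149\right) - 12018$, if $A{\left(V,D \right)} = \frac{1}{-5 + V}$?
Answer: $\frac{3427180}{81} \approx 42311.0$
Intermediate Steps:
$\left(\left(- \frac{53}{A{\left(9,-8 \right)}} - \frac{35}{63}\right)^{2} + 9149\right) - 12018 = \left(\left(- \frac{53}{\frac{1}{-5 + 9}} - \frac{35}{63}\right)^{2} + 9149\right) - 12018 = \left(\left(- \frac{53}{\frac{1}{4}} - \frac{5}{9}\right)^{2} + 9149\right) - 12018 = \left(\left(- 53 \frac{1}{\frac{1}{4}} - \frac{5}{9}\right)^{2} + 9149\right) - 12018 = \left(\left(\left(-53\right) 4 - \frac{5}{9}\right)^{2} + 9149\right) - 12018 = \left(\left(-212 - \frac{5}{9}\right)^{2} + 9149\right) - 12018 = \left(\left(- \frac{1913}{9}\right)^{2} + 9149\right) - 12018 = \left(\frac{3659569}{81} + 9149\right) - 12018 = \frac{4400638}{81} - 12018 = \frac{3427180}{81}$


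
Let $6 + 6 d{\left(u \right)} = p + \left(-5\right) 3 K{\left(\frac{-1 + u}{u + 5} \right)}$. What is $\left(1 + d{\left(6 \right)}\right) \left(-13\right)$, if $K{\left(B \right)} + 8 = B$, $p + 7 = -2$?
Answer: $- \frac{2483}{11} \approx -225.73$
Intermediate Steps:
$p = -9$ ($p = -7 - 2 = -9$)
$K{\left(B \right)} = -8 + B$
$d{\left(u \right)} = \frac{35}{2} - \frac{5 \left(-1 + u\right)}{2 \left(5 + u\right)}$ ($d{\left(u \right)} = -1 + \frac{-9 + \left(-5\right) 3 \left(-8 + \frac{-1 + u}{u + 5}\right)}{6} = -1 + \frac{-9 - 15 \left(-8 + \frac{-1 + u}{5 + u}\right)}{6} = -1 + \frac{-9 - \left(-120 + \frac{15 \left(-1 + u\right)}{5 + u}\right)}{6} = -1 + \frac{111 - \frac{15 \left(-1 + u\right)}{5 + u}}{6} = -1 - \left(- \frac{37}{2} + \frac{5 \left(-1 + u\right)}{2 \left(5 + u\right)}\right) = \frac{35}{2} - \frac{5 \left(-1 + u\right)}{2 \left(5 + u\right)}$)
$\left(1 + d{\left(6 \right)}\right) \left(-13\right) = \left(1 + \frac{15 \left(6 + 6\right)}{5 + 6}\right) \left(-13\right) = \left(1 + 15 \cdot \frac{1}{11} \cdot 12\right) \left(-13\right) = \left(1 + \frac{180}{11}\right) \left(-13\right) = \frac{191}{11} \left(-13\right) = - \frac{2483}{11}$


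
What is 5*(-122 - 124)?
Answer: -1230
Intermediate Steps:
5*(-122 - 124) = 5*(-246) = -1230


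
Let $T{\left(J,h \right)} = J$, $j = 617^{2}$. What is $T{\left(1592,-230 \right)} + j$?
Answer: $382281$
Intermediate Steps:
$j = 380689$
$T{\left(1592,-230 \right)} + j = 1592 + 380689 = 382281$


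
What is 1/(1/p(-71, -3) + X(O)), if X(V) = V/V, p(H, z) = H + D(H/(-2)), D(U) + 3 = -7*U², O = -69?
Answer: 35583/35579 ≈ 1.0001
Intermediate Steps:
D(U) = -3 - 7*U²
p(H, z) = -3 + H - 7*H²/4 (p(H, z) = H + (-3 - 7*H²/4) = -3 + H - 7*H²/4)
X(V) = 1
1/(1/p(-71, -3) + X(O)) = 1/(1/(-3 - 71 - 7/4*(-71)²) + 1) = 1/(1/(-3 - 71 - 7/4*5041) + 1) = 1/(1/(-3 - 71 - 35287/4) + 1) = 1/(1/(-35583/4) + 1) = 1/(-4/35583 + 1) = 1/(35579/35583) = 35583/35579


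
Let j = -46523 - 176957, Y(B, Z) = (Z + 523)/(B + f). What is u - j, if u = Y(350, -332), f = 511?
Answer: 192416471/861 ≈ 2.2348e+5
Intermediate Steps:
Y(B, Z) = (523 + Z)/(511 + B) (Y(B, Z) = (Z + 523)/(B + 511) = (523 + Z)/(511 + B))
j = -223480
u = 191/861 (u = (523 - 332)/(511 + 350) = 191/861 ≈ 0.22184)
u - j = 191/861 - 1*(-223480) = 191/861 + 223480 = 192416471/861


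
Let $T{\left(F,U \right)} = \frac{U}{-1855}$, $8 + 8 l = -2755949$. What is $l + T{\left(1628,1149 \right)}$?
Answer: $- \frac{5112309427}{14840} \approx -3.445 \cdot 10^{5}$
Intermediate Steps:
$l = - \frac{2755957}{8}$ ($l = -1 + \frac{1}{8} \left(-2755949\right) = -1 - \frac{2755949}{8} = - \frac{2755957}{8} \approx -3.4449 \cdot 10^{5}$)
$T{\left(F,U \right)} = - \frac{U}{1855}$ ($T{\left(F,U \right)} = U \left(- \frac{1}{1855}\right) = - \frac{U}{1855}$)
$l + T{\left(1628,1149 \right)} = - \frac{2755957}{8} - \frac{1149}{1855} = - \frac{5112309427}{14840}$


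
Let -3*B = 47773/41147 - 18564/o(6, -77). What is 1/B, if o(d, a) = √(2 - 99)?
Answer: -572023248621/583471486439230777 + 94290766816428*I*√97/583471486439230777 ≈ -9.8038e-7 + 0.0015916*I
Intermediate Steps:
o(d, a) = I*√97 (o(d, a) = √(-97) = I*√97)
B = -47773/123441 - 6188*I*√97/97 (B = -(47773/41147 - 18564*(-I*√97/97))/3 = -(47773*(1/41147) - (-18564)*I*√97/97)/3 = -(47773/41147 + 18564*I*√97/97)/3 = -47773/123441 - 6188*I*√97/97 ≈ -0.38701 - 628.3*I)
1/B = 1/(-47773/123441 - 6188*I*√97/97)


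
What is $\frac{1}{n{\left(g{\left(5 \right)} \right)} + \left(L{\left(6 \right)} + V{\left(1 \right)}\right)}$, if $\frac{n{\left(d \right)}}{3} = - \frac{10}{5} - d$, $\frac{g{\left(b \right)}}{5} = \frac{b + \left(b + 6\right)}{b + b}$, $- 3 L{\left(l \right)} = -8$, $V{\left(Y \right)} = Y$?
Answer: $- \frac{3}{79} \approx -0.037975$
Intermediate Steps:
$L{\left(l \right)} = \frac{8}{3}$ ($L{\left(l \right)} = \left(- \frac{1}{3}\right) \left(-8\right) = \frac{8}{3}$)
$g{\left(b \right)} = \frac{5 \left(6 + 2 b\right)}{2 b}$ ($g{\left(b \right)} = 5 \frac{b + \left(b + 6\right)}{b + b} = 5 \frac{b + \left(6 + b\right)}{2 b} = 5 \left(6 + 2 b\right) \frac{1}{2 b} = 5 \frac{6 + 2 b}{2 b} = \frac{5 \left(6 + 2 b\right)}{2 b}$)
$n{\left(d \right)} = -6 - 3 d$ ($n{\left(d \right)} = 3 \left(- \frac{10}{5} - d\right) = 3 \left(\left(-10\right) \frac{1}{5} - d\right) = 3 \left(-2 - d\right) = -6 - 3 d$)
$\frac{1}{n{\left(g{\left(5 \right)} \right)} + \left(L{\left(6 \right)} + V{\left(1 \right)}\right)} = \frac{1}{\left(-6 - 3 \left(5 + \frac{15}{5}\right)\right) + \left(\frac{8}{3} + 1\right)} = \frac{1}{\left(-6 - 3 \left(5 + 15 \cdot \frac{1}{5}\right)\right) + \frac{11}{3}} = \frac{1}{\left(-6 - 3 \left(5 + 3\right)\right) + \frac{11}{3}} = \frac{1}{\left(-6 - 24\right) + \frac{11}{3}} = \frac{1}{-30 + \frac{11}{3}} = \frac{1}{- \frac{79}{3}} = - \frac{3}{79}$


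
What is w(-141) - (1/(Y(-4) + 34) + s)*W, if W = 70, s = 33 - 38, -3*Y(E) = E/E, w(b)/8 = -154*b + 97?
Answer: 17658428/101 ≈ 1.7484e+5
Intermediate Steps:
w(b) = 776 - 1232*b (w(b) = 8*(-154*b + 97) = 8*(97 - 154*b) = 776 - 1232*b)
Y(E) = -1/3 (Y(E) = -E/(3*E) = -1/3*1 = -1/3)
s = -5
w(-141) - (1/(Y(-4) + 34) + s)*W = (776 - 1232*(-141)) - (1/(-1/3 + 34) - 5)*70 = (776 + 173712) - (1/(101/3) - 5)*70 = 174488 - (3/101 - 5)*70 = 174488 - (-502)*70/101 = 174488 - 1*(-35140/101) = 174488 + 35140/101 = 17658428/101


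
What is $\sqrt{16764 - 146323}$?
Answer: $i \sqrt{129559} \approx 359.94 i$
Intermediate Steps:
$\sqrt{16764 - 146323} = \sqrt{-129559} = i \sqrt{129559}$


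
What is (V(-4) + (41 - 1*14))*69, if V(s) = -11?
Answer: 1104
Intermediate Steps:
(V(-4) + (41 - 1*14))*69 = (-11 + (41 - 1*14))*69 = (-11 + (41 - 14))*69 = (-11 + 27)*69 = 16*69 = 1104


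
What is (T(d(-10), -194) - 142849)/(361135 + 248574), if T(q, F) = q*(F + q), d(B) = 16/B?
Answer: -3563401/15242725 ≈ -0.23378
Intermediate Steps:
(T(d(-10), -194) - 142849)/(361135 + 248574) = ((16/(-10))*(-194 + 16/(-10)) - 142849)/(361135 + 248574) = ((16*(-⅒))*(-194 + 16*(-⅒)) - 142849)/609709 = (-8*(-194 - 8/5)/5 - 142849)*(1/609709) = (-8/5*(-978/5) - 142849)*(1/609709) = (7824/25 - 142849)*(1/609709) = -3563401/25*1/609709 = -3563401/15242725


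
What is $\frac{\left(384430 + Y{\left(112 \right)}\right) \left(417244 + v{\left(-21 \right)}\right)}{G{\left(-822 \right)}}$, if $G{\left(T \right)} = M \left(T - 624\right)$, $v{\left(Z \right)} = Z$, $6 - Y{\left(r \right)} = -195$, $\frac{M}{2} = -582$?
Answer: $\frac{160476899713}{1683144} \approx 95344.0$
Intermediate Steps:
$M = -1164$ ($M = 2 \left(-582\right) = -1164$)
$Y{\left(r \right)} = 201$ ($Y{\left(r \right)} = 6 - -195 = 6 + 195 = 201$)
$G{\left(T \right)} = 726336 - 1164 T$ ($G{\left(T \right)} = - 1164 \left(T - 624\right) = - 1164 \left(-624 + T\right) = 726336 - 1164 T$)
$\frac{\left(384430 + Y{\left(112 \right)}\right) \left(417244 + v{\left(-21 \right)}\right)}{G{\left(-822 \right)}} = \frac{\left(384430 + 201\right) \left(417244 - 21\right)}{726336 - -956808} = \frac{384631 \cdot 417223}{726336 + 956808} = \frac{160476899713}{1683144}$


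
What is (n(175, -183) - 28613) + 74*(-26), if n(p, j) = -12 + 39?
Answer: -30510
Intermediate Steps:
n(p, j) = 27
(n(175, -183) - 28613) + 74*(-26) = (27 - 28613) + 74*(-26) = -28586 - 1924 = -30510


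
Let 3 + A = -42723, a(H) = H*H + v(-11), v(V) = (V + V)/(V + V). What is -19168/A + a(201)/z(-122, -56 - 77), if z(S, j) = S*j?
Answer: 509308955/173318019 ≈ 2.9386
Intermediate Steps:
v(V) = 1 (v(V) = (2*V)/((2*V)) = (2*V)*(1/(2*V)) = 1)
a(H) = 1 + H² (a(H) = H*H + 1 = H² + 1 = 1 + H²)
A = -42726 (A = -3 - 42723 = -42726)
-19168/A + a(201)/z(-122, -56 - 77) = -19168/(-42726) + (1 + 201²)/((-122*(-56 - 77))) = -19168*(-1/42726) + (1 + 40401)/((-122*(-133))) = 9584/21363 + 40402/16226 = 9584/21363 + 40402*(1/16226) = 9584/21363 + 20201/8113 = 509308955/173318019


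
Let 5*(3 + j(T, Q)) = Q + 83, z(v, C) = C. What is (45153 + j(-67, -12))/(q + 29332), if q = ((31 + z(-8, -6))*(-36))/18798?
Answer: 707497193/459485030 ≈ 1.5398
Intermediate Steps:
j(T, Q) = 68/5 + Q/5 (j(T, Q) = -3 + (Q + 83)/5 = -3 + (83 + Q)/5 = -3 + (83/5 + Q/5) = 68/5 + Q/5)
q = -150/3133 (q = ((31 - 6)*(-36))/18798 = (25*(-36))*(1/18798) = -900*1/18798 = -150/3133 ≈ -0.047877)
(45153 + j(-67, -12))/(q + 29332) = (45153 + (68/5 + (⅕)*(-12)))/(-150/3133 + 29332) = (45153 + (68/5 - 12/5))/(91897006/3133) = (45153 + 56/5)*(3133/91897006) = (225821/5)*(3133/91897006) = 707497193/459485030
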